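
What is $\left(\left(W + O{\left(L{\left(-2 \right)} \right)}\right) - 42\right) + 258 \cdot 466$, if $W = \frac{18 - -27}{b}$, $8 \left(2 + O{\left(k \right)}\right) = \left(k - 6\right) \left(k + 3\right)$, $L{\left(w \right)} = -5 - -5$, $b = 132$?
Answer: $\frac{1322003}{11} \approx 1.2018 \cdot 10^{5}$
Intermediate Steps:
$L{\left(w \right)} = 0$ ($L{\left(w \right)} = -5 + 5 = 0$)
$O{\left(k \right)} = -2 + \frac{\left(-6 + k\right) \left(3 + k\right)}{8}$ ($O{\left(k \right)} = -2 + \frac{\left(k - 6\right) \left(k + 3\right)}{8} = -2 + \frac{\left(-6 + k\right) \left(3 + k\right)}{8}$)
$W = \frac{15}{44}$ ($W = \frac{18 - -27}{132} = \left(18 + 27\right) \frac{1}{132} = 45 \cdot \frac{1}{132} = \frac{15}{44} \approx 0.34091$)
$\left(\left(W + O{\left(L{\left(-2 \right)} \right)}\right) - 42\right) + 258 \cdot 466 = \left(\left(\frac{15}{44} - \left(\frac{17}{4} - \frac{0^{2}}{8}\right)\right) - 42\right) + 258 \cdot 466 = \left(\left(\frac{15}{44} + \left(- \frac{17}{4} + 0 + \frac{1}{8} \cdot 0\right)\right) - 42\right) + 120228 = \left(\left(\frac{15}{44} + \left(- \frac{17}{4} + 0 + 0\right)\right) - 42\right) + 120228 = \left(\left(\frac{15}{44} - \frac{17}{4}\right) - 42\right) + 120228 = \left(- \frac{43}{11} - 42\right) + 120228 = - \frac{505}{11} + 120228 = \frac{1322003}{11}$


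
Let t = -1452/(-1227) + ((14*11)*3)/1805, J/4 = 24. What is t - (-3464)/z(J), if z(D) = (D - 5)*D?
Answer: 1479995261/806163540 ≈ 1.8358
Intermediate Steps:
J = 96 (J = 4*24 = 96)
z(D) = D*(-5 + D) (z(D) = (-5 + D)*D = D*(-5 + D))
t = 1062578/738245 (t = -1452*(-1/1227) + (154*3)*(1/1805) = 484/409 + 462*(1/1805) = 484/409 + 462/1805 = 1062578/738245 ≈ 1.4393)
t - (-3464)/z(J) = 1062578/738245 - (-3464)/(96*(-5 + 96)) = 1062578/738245 - (-3464)/(96*91) = 1062578/738245 - (-3464)/8736 = 1062578/738245 - 1*(-433/1092) = 1062578/738245 + 433/1092 = 1479995261/806163540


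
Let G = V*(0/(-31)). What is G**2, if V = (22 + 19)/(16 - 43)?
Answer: 0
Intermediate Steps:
V = -41/27 (V = 41/(-27) = 41*(-1/27) = -41/27 ≈ -1.5185)
G = 0 (G = -0/(-31) = -0*(-1)/31 = -41/27*0 = 0)
G**2 = 0**2 = 0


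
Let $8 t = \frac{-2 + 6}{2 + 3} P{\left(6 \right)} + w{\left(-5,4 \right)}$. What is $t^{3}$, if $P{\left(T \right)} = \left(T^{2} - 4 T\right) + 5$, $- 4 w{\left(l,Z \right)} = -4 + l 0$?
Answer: $\frac{389017}{64000} \approx 6.0784$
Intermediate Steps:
$w{\left(l,Z \right)} = 1$ ($w{\left(l,Z \right)} = - \frac{-4 + l 0}{4} = - \frac{-4 + 0}{4} = \left(- \frac{1}{4}\right) \left(-4\right) = 1$)
$P{\left(T \right)} = 5 + T^{2} - 4 T$
$t = \frac{73}{40}$ ($t = \frac{\frac{-2 + 6}{2 + 3} \left(5 + 6^{2} - 24\right) + 1}{8} = \frac{\frac{4}{5} \left(5 + 36 - 24\right) + 1}{8} = \frac{4 \cdot \frac{1}{5} \cdot 17 + 1}{8} = \frac{\frac{4}{5} \cdot 17 + 1}{8} = \frac{\frac{68}{5} + 1}{8} = \frac{1}{8} \cdot \frac{73}{5} = \frac{73}{40} \approx 1.825$)
$t^{3} = \left(\frac{73}{40}\right)^{3} = \frac{389017}{64000}$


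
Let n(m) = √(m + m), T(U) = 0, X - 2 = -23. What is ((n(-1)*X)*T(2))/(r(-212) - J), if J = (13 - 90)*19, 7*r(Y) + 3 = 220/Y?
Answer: 0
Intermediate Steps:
X = -21 (X = 2 - 23 = -21)
r(Y) = -3/7 + 220/(7*Y) (r(Y) = -3/7 + (220/Y)/7 = -3/7 + 220/(7*Y))
n(m) = √2*√m (n(m) = √(2*m) = √2*√m)
J = -1463 (J = -77*19 = -1463)
((n(-1)*X)*T(2))/(r(-212) - J) = (((√2*√(-1))*(-21))*0)/((⅐)*(220 - 3*(-212))/(-212) - 1*(-1463)) = (((√2*I)*(-21))*0)/((⅐)*(-1/212)*(220 + 636) + 1463) = (((I*√2)*(-21))*0)/((⅐)*(-1/212)*856 + 1463) = (-21*I*√2*0)/(-214/371 + 1463) = 0/(542559/371) = 0*(371/542559) = 0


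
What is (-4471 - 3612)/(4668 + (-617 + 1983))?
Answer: -8083/6034 ≈ -1.3396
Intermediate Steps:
(-4471 - 3612)/(4668 + (-617 + 1983)) = -8083/(4668 + 1366) = -8083/6034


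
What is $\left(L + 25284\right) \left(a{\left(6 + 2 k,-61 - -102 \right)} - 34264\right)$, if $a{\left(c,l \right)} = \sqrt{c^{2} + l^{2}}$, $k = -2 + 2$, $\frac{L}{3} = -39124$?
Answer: $3155303232 - 92088 \sqrt{1717} \approx 3.1515 \cdot 10^{9}$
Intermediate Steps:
$L = -117372$ ($L = 3 \left(-39124\right) = -117372$)
$k = 0$
$\left(L + 25284\right) \left(a{\left(6 + 2 k,-61 - -102 \right)} - 34264\right) = \left(-117372 + 25284\right) \left(\sqrt{\left(6 + 2 \cdot 0\right)^{2} + \left(-61 - -102\right)^{2}} - 34264\right) = - 92088 \left(\sqrt{\left(6 + 0\right)^{2} + \left(-61 + 102\right)^{2}} - 34264\right) = - 92088 \left(\sqrt{6^{2} + 41^{2}} - 34264\right) = - 92088 \left(\sqrt{36 + 1681} - 34264\right) = - 92088 \left(\sqrt{1717} - 34264\right) = - 92088 \left(-34264 + \sqrt{1717}\right) = 3155303232 - 92088 \sqrt{1717}$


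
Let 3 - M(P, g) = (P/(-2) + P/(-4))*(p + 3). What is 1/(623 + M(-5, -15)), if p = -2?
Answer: 4/2489 ≈ 0.0016071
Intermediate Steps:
M(P, g) = 3 + 3*P/4 (M(P, g) = 3 - (P/(-2) + P/(-4))*(-2 + 3) = 3 - (P*(-1/2) + P*(-1/4)) = 3 - (-P/2 - P/4) = 3 - (-3*P/4) = 3 - (-3)*P/4 = 3 + 3*P/4)
1/(623 + M(-5, -15)) = 1/(623 + (3 + (3/4)*(-5))) = 1/(623 + (3 - 15/4)) = 1/(623 - 3/4) = 1/(2489/4) = 4/2489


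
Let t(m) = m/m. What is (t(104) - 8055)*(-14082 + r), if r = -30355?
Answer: 357895598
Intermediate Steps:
t(m) = 1
(t(104) - 8055)*(-14082 + r) = (1 - 8055)*(-14082 - 30355) = -8054*(-44437) = 357895598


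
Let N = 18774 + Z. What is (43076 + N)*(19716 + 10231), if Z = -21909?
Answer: 1196113127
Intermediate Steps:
N = -3135 (N = 18774 - 21909 = -3135)
(43076 + N)*(19716 + 10231) = (43076 - 3135)*(19716 + 10231) = 39941*29947 = 1196113127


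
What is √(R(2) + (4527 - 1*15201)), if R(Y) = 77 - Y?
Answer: I*√10599 ≈ 102.95*I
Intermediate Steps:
√(R(2) + (4527 - 1*15201)) = √((77 - 1*2) + (4527 - 1*15201)) = √((77 - 2) + (4527 - 15201)) = √(75 - 10674) = √(-10599) = I*√10599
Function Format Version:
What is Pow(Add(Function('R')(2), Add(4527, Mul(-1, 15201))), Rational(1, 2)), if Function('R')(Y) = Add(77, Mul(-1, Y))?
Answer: Mul(I, Pow(10599, Rational(1, 2))) ≈ Mul(102.95, I)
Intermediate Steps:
Pow(Add(Function('R')(2), Add(4527, Mul(-1, 15201))), Rational(1, 2)) = Pow(Add(Add(77, Mul(-1, 2)), Add(4527, Mul(-1, 15201))), Rational(1, 2)) = Pow(Add(Add(77, -2), Add(4527, -15201)), Rational(1, 2)) = Pow(Add(75, -10674), Rational(1, 2)) = Pow(-10599, Rational(1, 2)) = Mul(I, Pow(10599, Rational(1, 2)))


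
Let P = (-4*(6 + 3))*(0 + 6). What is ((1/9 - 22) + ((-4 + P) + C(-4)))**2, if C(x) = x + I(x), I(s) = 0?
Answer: 4897369/81 ≈ 60461.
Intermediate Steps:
P = -216 (P = -4*9*6 = -36*6 = -216)
C(x) = x (C(x) = x + 0 = x)
((1/9 - 22) + ((-4 + P) + C(-4)))**2 = ((1/9 - 22) + ((-4 - 216) - 4))**2 = ((1/9 - 22) + (-220 - 4))**2 = (-197/9 - 224)**2 = (-2213/9)**2 = 4897369/81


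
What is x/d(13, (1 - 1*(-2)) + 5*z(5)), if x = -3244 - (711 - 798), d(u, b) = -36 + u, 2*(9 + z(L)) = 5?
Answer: 3157/23 ≈ 137.26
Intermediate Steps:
z(L) = -13/2 (z(L) = -9 + (½)*5 = -9 + 5/2 = -13/2)
x = -3157 (x = -3244 - 1*(-87) = -3244 + 87 = -3157)
x/d(13, (1 - 1*(-2)) + 5*z(5)) = -3157/(-36 + 13) = -3157/(-23) = -3157*(-1/23) = 3157/23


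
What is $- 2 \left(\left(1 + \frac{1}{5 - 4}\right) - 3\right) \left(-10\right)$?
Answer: $-20$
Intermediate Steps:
$- 2 \left(\left(1 + \frac{1}{5 - 4}\right) - 3\right) \left(-10\right) = - 2 \left(\left(1 + 1^{-1}\right) - 3\right) \left(-10\right) = - 2 \left(\left(1 + 1\right) - 3\right) \left(-10\right) = - 2 \left(2 - 3\right) \left(-10\right) = \left(-2\right) \left(-1\right) \left(-10\right) = 2 \left(-10\right) = -20$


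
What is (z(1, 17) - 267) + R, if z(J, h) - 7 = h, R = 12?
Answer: -231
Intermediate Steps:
z(J, h) = 7 + h
(z(1, 17) - 267) + R = ((7 + 17) - 267) + 12 = (24 - 267) + 12 = -243 + 12 = -231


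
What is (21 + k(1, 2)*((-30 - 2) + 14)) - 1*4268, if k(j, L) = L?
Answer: -4283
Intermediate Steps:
(21 + k(1, 2)*((-30 - 2) + 14)) - 1*4268 = (21 + 2*((-30 - 2) + 14)) - 1*4268 = (21 + 2*(-32 + 14)) - 4268 = (21 + 2*(-18)) - 4268 = (21 - 36) - 4268 = -15 - 4268 = -4283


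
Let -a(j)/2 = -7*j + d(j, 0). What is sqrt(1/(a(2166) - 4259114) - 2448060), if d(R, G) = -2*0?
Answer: I*sqrt(43777836547212874790)/4228790 ≈ 1564.6*I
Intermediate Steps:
d(R, G) = 0
a(j) = 14*j (a(j) = -2*(-7*j + 0) = -(-14)*j = 14*j)
sqrt(1/(a(2166) - 4259114) - 2448060) = sqrt(1/(14*2166 - 4259114) - 2448060) = sqrt(1/(30324 - 4259114) - 2448060) = sqrt(1/(-4228790) - 2448060) = sqrt(-1/4228790 - 2448060) = sqrt(-10352331647401/4228790) = I*sqrt(43777836547212874790)/4228790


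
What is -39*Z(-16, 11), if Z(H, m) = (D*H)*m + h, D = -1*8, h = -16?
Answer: -54288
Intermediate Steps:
D = -8
Z(H, m) = -16 - 8*H*m (Z(H, m) = (-8*H)*m - 16 = -8*H*m - 16 = -16 - 8*H*m)
-39*Z(-16, 11) = -39*(-16 - 8*(-16)*11) = -39*(-16 + 1408) = -39*1392 = -54288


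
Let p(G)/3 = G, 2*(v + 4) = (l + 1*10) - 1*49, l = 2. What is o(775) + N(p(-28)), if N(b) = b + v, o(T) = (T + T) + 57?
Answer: 3001/2 ≈ 1500.5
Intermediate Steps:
v = -45/2 (v = -4 + ((2 + 1*10) - 1*49)/2 = -4 + ((2 + 10) - 49)/2 = -4 + (12 - 49)/2 = -4 + (1/2)*(-37) = -4 - 37/2 = -45/2 ≈ -22.500)
p(G) = 3*G
o(T) = 57 + 2*T (o(T) = 2*T + 57 = 57 + 2*T)
N(b) = -45/2 + b (N(b) = b - 45/2 = -45/2 + b)
o(775) + N(p(-28)) = (57 + 2*775) + (-45/2 + 3*(-28)) = (57 + 1550) + (-45/2 - 84) = 1607 - 213/2 = 3001/2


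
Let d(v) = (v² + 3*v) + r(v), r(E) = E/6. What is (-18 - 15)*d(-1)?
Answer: 143/2 ≈ 71.500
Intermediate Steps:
r(E) = E/6 (r(E) = E*(⅙) = E/6)
d(v) = v² + 19*v/6 (d(v) = (v² + 3*v) + v/6 = v² + 19*v/6)
(-18 - 15)*d(-1) = (-18 - 15)*((⅙)*(-1)*(19 + 6*(-1))) = -11*(-1)*(19 - 6)/2 = -11*(-1)*13/2 = -33*(-13/6) = 143/2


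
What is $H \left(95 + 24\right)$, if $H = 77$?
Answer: $9163$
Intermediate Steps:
$H \left(95 + 24\right) = 77 \left(95 + 24\right) = 77 \cdot 119 = 9163$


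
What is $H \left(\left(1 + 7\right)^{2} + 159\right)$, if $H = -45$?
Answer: $-10035$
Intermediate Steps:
$H \left(\left(1 + 7\right)^{2} + 159\right) = - 45 \left(\left(1 + 7\right)^{2} + 159\right) = - 45 \left(8^{2} + 159\right) = - 45 \left(64 + 159\right) = \left(-45\right) 223 = -10035$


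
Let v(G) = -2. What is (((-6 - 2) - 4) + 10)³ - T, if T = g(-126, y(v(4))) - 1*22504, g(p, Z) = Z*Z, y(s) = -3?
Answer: 22487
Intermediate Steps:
g(p, Z) = Z²
T = -22495 (T = (-3)² - 1*22504 = 9 - 22504 = -22495)
(((-6 - 2) - 4) + 10)³ - T = (((-6 - 2) - 4) + 10)³ - 1*(-22495) = ((-8 - 4) + 10)³ + 22495 = (-12 + 10)³ + 22495 = (-2)³ + 22495 = -8 + 22495 = 22487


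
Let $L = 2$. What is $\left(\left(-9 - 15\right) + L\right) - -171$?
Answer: $149$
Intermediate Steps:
$\left(\left(-9 - 15\right) + L\right) - -171 = \left(\left(-9 - 15\right) + 2\right) - -171 = \left(-24 + 2\right) + 171 = -22 + 171 = 149$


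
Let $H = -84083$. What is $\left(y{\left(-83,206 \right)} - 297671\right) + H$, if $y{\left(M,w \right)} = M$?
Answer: $-381837$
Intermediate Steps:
$\left(y{\left(-83,206 \right)} - 297671\right) + H = \left(-83 - 297671\right) - 84083 = -297754 - 84083 = -381837$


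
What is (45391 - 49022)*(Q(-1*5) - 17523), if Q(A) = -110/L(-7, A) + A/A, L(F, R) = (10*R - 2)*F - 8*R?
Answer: 12851920869/202 ≈ 6.3623e+7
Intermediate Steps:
L(F, R) = -8*R + F*(-2 + 10*R) (L(F, R) = (-2 + 10*R)*F - 8*R = F*(-2 + 10*R) - 8*R = -8*R + F*(-2 + 10*R))
Q(A) = 1 - 110/(14 - 78*A) (Q(A) = -110/(-8*A - 2*(-7) + 10*(-7)*A) + A/A = -110/(-8*A + 14 - 70*A) + 1 = -110/(14 - 78*A) + 1 = 1 - 110/(14 - 78*A))
(45391 - 49022)*(Q(-1*5) - 17523) = (45391 - 49022)*(3*(16 + 13*(-1*5))/(-7 + 39*(-1*5)) - 17523) = -3631*(3*(16 + 13*(-5))/(-7 + 39*(-5)) - 17523) = -3631*(3*(16 - 65)/(-7 - 195) - 17523) = -3631*(3*(-49)/(-202) - 17523) = -3631*(3*(-1/202)*(-49) - 17523) = -3631*(147/202 - 17523) = -3631*(-3539499/202) = 12851920869/202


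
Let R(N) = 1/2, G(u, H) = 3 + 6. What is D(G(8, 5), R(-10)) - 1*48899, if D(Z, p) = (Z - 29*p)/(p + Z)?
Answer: -929092/19 ≈ -48900.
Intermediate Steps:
G(u, H) = 9
R(N) = 1/2 (R(N) = 1*(1/2) = 1/2)
D(Z, p) = (Z - 29*p)/(Z + p)
D(G(8, 5), R(-10)) - 1*48899 = (9 - 29*1/2)/(9 + 1/2) - 1*48899 = (9 - 29/2)/(19/2) - 48899 = (2/19)*(-11/2) - 48899 = -11/19 - 48899 = -929092/19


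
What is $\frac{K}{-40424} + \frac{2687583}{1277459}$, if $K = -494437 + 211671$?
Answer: $\frac{234932413393}{25820001308} \approx 9.0988$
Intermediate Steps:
$K = -282766$
$\frac{K}{-40424} + \frac{2687583}{1277459} = - \frac{282766}{-40424} + \frac{2687583}{1277459} = \left(-282766\right) \left(- \frac{1}{40424}\right) + 2687583 \cdot \frac{1}{1277459} = \frac{141383}{20212} + \frac{2687583}{1277459} = \frac{234932413393}{25820001308}$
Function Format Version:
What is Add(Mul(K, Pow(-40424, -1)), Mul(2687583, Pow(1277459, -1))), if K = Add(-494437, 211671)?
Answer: Rational(234932413393, 25820001308) ≈ 9.0988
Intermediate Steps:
K = -282766
Add(Mul(K, Pow(-40424, -1)), Mul(2687583, Pow(1277459, -1))) = Add(Mul(-282766, Pow(-40424, -1)), Mul(2687583, Pow(1277459, -1))) = Add(Mul(-282766, Rational(-1, 40424)), Mul(2687583, Rational(1, 1277459))) = Add(Rational(141383, 20212), Rational(2687583, 1277459)) = Rational(234932413393, 25820001308)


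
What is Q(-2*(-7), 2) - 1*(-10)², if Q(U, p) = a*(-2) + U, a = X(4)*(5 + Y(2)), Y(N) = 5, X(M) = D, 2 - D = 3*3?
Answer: 54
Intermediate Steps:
D = -7 (D = 2 - 3*3 = 2 - 1*9 = 2 - 9 = -7)
X(M) = -7
a = -70 (a = -7*(5 + 5) = -7*10 = -70)
Q(U, p) = 140 + U (Q(U, p) = -70*(-2) + U = 140 + U)
Q(-2*(-7), 2) - 1*(-10)² = (140 - 2*(-7)) - 1*(-10)² = (140 + 14) - 1*100 = 154 - 100 = 54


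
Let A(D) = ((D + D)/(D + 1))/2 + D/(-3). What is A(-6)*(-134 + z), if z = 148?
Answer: 224/5 ≈ 44.800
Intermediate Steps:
A(D) = -D/3 + D/(1 + D) (A(D) = ((2*D)/(1 + D))*(½) + D*(-⅓) = (2*D/(1 + D))*(½) - D/3 = D/(1 + D) - D/3 = -D/3 + D/(1 + D))
A(-6)*(-134 + z) = ((⅓)*(-6)*(2 - 1*(-6))/(1 - 6))*(-134 + 148) = ((⅓)*(-6)*(2 + 6)/(-5))*14 = ((⅓)*(-6)*(-⅕)*8)*14 = (16/5)*14 = 224/5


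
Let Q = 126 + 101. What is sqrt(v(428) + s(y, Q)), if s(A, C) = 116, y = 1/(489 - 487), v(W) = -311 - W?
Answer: I*sqrt(623) ≈ 24.96*I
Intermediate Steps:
Q = 227
y = 1/2 ≈ 0.50000
sqrt(v(428) + s(y, Q)) = sqrt((-311 - 1*428) + 116) = sqrt((-311 - 428) + 116) = sqrt(-739 + 116) = sqrt(-623) = I*sqrt(623)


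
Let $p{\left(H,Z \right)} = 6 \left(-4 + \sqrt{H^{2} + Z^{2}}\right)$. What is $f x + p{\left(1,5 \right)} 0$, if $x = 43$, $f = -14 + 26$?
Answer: $516$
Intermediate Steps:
$f = 12$
$p{\left(H,Z \right)} = -24 + 6 \sqrt{H^{2} + Z^{2}}$
$f x + p{\left(1,5 \right)} 0 = 12 \cdot 43 + \left(-24 + 6 \sqrt{1^{2} + 5^{2}}\right) 0 = 516 + \left(-24 + 6 \sqrt{1 + 25}\right) 0 = 516 + \left(-24 + 6 \sqrt{26}\right) 0 = 516 + 0 = 516$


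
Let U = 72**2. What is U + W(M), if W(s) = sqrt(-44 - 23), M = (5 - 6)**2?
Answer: 5184 + I*sqrt(67) ≈ 5184.0 + 8.1853*I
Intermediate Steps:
M = 1 (M = (-1)**2 = 1)
W(s) = I*sqrt(67) (W(s) = sqrt(-67) = I*sqrt(67))
U = 5184
U + W(M) = 5184 + I*sqrt(67)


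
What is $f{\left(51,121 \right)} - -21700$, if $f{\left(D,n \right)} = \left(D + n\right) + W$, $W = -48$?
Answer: $21824$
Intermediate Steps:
$f{\left(D,n \right)} = -48 + D + n$ ($f{\left(D,n \right)} = \left(D + n\right) - 48 = -48 + D + n$)
$f{\left(51,121 \right)} - -21700 = \left(-48 + 51 + 121\right) - -21700 = 124 + 21700 = 21824$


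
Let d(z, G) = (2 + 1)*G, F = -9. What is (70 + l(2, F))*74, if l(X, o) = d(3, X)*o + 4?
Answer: 1480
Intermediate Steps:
d(z, G) = 3*G
l(X, o) = 4 + 3*X*o (l(X, o) = (3*X)*o + 4 = 3*X*o + 4 = 4 + 3*X*o)
(70 + l(2, F))*74 = (70 + (4 + 3*2*(-9)))*74 = (70 + (4 - 54))*74 = (70 - 50)*74 = 20*74 = 1480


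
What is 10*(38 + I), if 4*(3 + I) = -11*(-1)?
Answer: 755/2 ≈ 377.50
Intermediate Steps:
I = -¼ (I = -3 + (-11*(-1))/4 = -3 + (¼)*11 = -3 + 11/4 = -¼ ≈ -0.25000)
10*(38 + I) = 10*(38 - ¼) = 10*(151/4) = 755/2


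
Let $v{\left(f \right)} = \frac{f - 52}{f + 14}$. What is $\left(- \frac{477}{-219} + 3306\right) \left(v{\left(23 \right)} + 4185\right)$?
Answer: $\frac{37387599552}{2701} \approx 1.3842 \cdot 10^{7}$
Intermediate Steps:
$v{\left(f \right)} = \frac{-52 + f}{14 + f}$
$\left(- \frac{477}{-219} + 3306\right) \left(v{\left(23 \right)} + 4185\right) = \left(- \frac{477}{-219} + 3306\right) \left(\frac{-52 + 23}{14 + 23} + 4185\right) = \left(\left(-477\right) \left(- \frac{1}{219}\right) + 3306\right) \left(\frac{1}{37} \left(-29\right) + 4185\right) = \left(\frac{159}{73} + 3306\right) \left(\frac{1}{37} \left(-29\right) + 4185\right) = \frac{241497 \left(- \frac{29}{37} + 4185\right)}{73} = \frac{241497}{73} \cdot \frac{154816}{37} = \frac{37387599552}{2701}$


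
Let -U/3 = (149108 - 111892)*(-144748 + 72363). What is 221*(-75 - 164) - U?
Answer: -8081693299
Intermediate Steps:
U = 8081640480 (U = -3*(149108 - 111892)*(-144748 + 72363) = -111648*(-72385) = -3*(-2693880160) = 8081640480)
221*(-75 - 164) - U = 221*(-75 - 164) - 1*8081640480 = 221*(-239) - 8081640480 = -52819 - 8081640480 = -8081693299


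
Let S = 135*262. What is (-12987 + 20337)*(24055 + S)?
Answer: 436773750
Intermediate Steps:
S = 35370
(-12987 + 20337)*(24055 + S) = (-12987 + 20337)*(24055 + 35370) = 7350*59425 = 436773750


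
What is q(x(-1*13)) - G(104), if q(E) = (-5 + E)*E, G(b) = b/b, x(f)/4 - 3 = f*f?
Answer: 469903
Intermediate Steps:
x(f) = 12 + 4*f² (x(f) = 12 + 4*(f*f) = 12 + 4*f²)
G(b) = 1
q(E) = E*(-5 + E)
q(x(-1*13)) - G(104) = (12 + 4*(-1*13)²)*(-5 + (12 + 4*(-1*13)²)) - 1*1 = (12 + 4*(-13)²)*(-5 + (12 + 4*(-13)²)) - 1 = (12 + 4*169)*(-5 + (12 + 4*169)) - 1 = (12 + 676)*(-5 + (12 + 676)) - 1 = 688*(-5 + 688) - 1 = 688*683 - 1 = 469904 - 1 = 469903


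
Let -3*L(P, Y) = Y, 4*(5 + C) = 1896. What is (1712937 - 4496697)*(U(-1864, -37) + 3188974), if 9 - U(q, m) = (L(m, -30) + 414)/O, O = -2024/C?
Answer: -2246042114890560/253 ≈ -8.8776e+12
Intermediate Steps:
C = 469 (C = -5 + (¼)*1896 = -5 + 474 = 469)
L(P, Y) = -Y/3
O = -2024/469 ≈ -4.3156
U(q, m) = 27134/253 (U(q, m) = 9 - (-⅓*(-30) + 414)/(-2024/469) = 9 - (10 + 414)*(-469)/2024 = 9 - 424*(-469)/2024 = 9 - 1*(-24857/253) = 9 + 24857/253 = 27134/253)
(1712937 - 4496697)*(U(-1864, -37) + 3188974) = (1712937 - 4496697)*(27134/253 + 3188974) = -2783760*806837556/253 = -2246042114890560/253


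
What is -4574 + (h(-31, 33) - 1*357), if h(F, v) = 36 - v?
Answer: -4928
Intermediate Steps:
-4574 + (h(-31, 33) - 1*357) = -4574 + ((36 - 1*33) - 1*357) = -4574 + ((36 - 33) - 357) = -4574 + (3 - 357) = -4574 - 354 = -4928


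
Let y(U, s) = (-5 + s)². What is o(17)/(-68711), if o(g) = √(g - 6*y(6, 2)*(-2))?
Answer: -5*√5/68711 ≈ -0.00016272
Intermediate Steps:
o(g) = √(108 + g) (o(g) = √(g - 6*(-5 + 2)²*(-2)) = √(g - 6*(-3)²*(-2)) = √(g - 6*9*(-2)) = √(g - 54*(-2)) = √(g + 108) = √(108 + g))
o(17)/(-68711) = √(108 + 17)/(-68711) = √125*(-1/68711) = (5*√5)*(-1/68711) = -5*√5/68711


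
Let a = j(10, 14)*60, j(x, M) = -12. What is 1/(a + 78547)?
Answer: 1/77827 ≈ 1.2849e-5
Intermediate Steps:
a = -720 (a = -12*60 = -720)
1/(a + 78547) = 1/(-720 + 78547) = 1/77827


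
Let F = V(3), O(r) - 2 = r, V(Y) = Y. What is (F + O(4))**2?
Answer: 81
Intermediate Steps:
O(r) = 2 + r
F = 3
(F + O(4))**2 = (3 + (2 + 4))**2 = (3 + 6)**2 = 9**2 = 81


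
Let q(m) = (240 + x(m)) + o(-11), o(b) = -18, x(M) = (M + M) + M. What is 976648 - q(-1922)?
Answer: 982192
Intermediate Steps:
x(M) = 3*M (x(M) = 2*M + M = 3*M)
q(m) = 222 + 3*m (q(m) = (240 + 3*m) - 18 = 222 + 3*m)
976648 - q(-1922) = 976648 - (222 + 3*(-1922)) = 976648 - (222 - 5766) = 976648 - 1*(-5544) = 976648 + 5544 = 982192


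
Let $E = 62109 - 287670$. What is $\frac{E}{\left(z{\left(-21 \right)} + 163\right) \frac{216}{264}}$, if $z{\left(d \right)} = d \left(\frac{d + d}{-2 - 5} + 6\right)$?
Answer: $\frac{827057}{267} \approx 3097.6$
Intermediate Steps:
$z{\left(d \right)} = d \left(6 - \frac{2 d}{7}\right)$ ($z{\left(d \right)} = d \left(\frac{2 d}{-7} + 6\right) = d \left(2 d \left(- \frac{1}{7}\right) + 6\right) = d \left(- \frac{2 d}{7} + 6\right) = d \left(6 - \frac{2 d}{7}\right)$)
$E = -225561$ ($E = 62109 - 287670 = -225561$)
$\frac{E}{\left(z{\left(-21 \right)} + 163\right) \frac{216}{264}} = - \frac{225561}{\left(\frac{2}{7} \left(-21\right) \left(21 - -21\right) + 163\right) \frac{216}{264}} = - \frac{225561}{\left(\frac{2}{7} \left(-21\right) \left(21 + 21\right) + 163\right) 216 \cdot \frac{1}{264}} = - \frac{225561}{\left(\frac{2}{7} \left(-21\right) 42 + 163\right) \frac{9}{11}} = - \frac{225561}{\left(-252 + 163\right) \frac{9}{11}} = - \frac{225561}{\left(-89\right) \frac{9}{11}} = - \frac{225561}{- \frac{801}{11}} = \left(-225561\right) \left(- \frac{11}{801}\right) = \frac{827057}{267}$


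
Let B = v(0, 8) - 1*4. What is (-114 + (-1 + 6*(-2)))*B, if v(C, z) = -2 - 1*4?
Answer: 1270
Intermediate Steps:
v(C, z) = -6 (v(C, z) = -2 - 4 = -6)
B = -10 (B = -6 - 1*4 = -6 - 4 = -10)
(-114 + (-1 + 6*(-2)))*B = (-114 + (-1 + 6*(-2)))*(-10) = (-114 + (-1 - 12))*(-10) = (-114 - 13)*(-10) = -127*(-10) = 1270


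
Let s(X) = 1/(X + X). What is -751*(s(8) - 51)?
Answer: 612065/16 ≈ 38254.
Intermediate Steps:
s(X) = 1/(2*X)
-751*(s(8) - 51) = -751*((1/2)/8 - 51) = -751*((1/2)*(1/8) - 51) = -751*(1/16 - 51) = -751*(-815/16) = 612065/16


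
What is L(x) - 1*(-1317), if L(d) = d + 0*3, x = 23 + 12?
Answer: 1352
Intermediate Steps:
x = 35
L(d) = d (L(d) = d + 0 = d)
L(x) - 1*(-1317) = 35 - 1*(-1317) = 35 + 1317 = 1352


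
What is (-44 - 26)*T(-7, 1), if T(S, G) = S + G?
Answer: 420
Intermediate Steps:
T(S, G) = G + S
(-44 - 26)*T(-7, 1) = (-44 - 26)*(1 - 7) = -70*(-6) = 420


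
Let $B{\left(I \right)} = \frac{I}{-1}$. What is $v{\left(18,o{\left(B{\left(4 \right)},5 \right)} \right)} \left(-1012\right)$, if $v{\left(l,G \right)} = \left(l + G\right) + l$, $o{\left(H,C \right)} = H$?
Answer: $-32384$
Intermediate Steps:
$B{\left(I \right)} = - I$ ($B{\left(I \right)} = I \left(-1\right) = - I$)
$v{\left(l,G \right)} = G + 2 l$ ($v{\left(l,G \right)} = \left(G + l\right) + l = G + 2 l$)
$v{\left(18,o{\left(B{\left(4 \right)},5 \right)} \right)} \left(-1012\right) = \left(\left(-1\right) 4 + 2 \cdot 18\right) \left(-1012\right) = \left(-4 + 36\right) \left(-1012\right) = 32 \left(-1012\right) = -32384$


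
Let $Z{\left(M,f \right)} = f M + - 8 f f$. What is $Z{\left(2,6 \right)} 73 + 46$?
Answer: $-20102$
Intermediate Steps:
$Z{\left(M,f \right)} = - 8 f^{2} + M f$ ($Z{\left(M,f \right)} = M f - 8 f^{2} = - 8 f^{2} + M f$)
$Z{\left(2,6 \right)} 73 + 46 = 6 \left(2 - 48\right) 73 + 46 = 6 \left(-46\right) 73 + 46 = \left(-276\right) 73 + 46 = -20148 + 46 = -20102$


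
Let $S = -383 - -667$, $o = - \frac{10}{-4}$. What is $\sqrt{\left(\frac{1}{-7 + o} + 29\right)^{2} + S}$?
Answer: $\frac{\sqrt{90085}}{9} \approx 33.349$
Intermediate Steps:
$o = \frac{5}{2}$ ($o = \left(-10\right) \left(- \frac{1}{4}\right) = \frac{5}{2} \approx 2.5$)
$S = 284$ ($S = -383 + 667 = 284$)
$\sqrt{\left(\frac{1}{-7 + o} + 29\right)^{2} + S} = \sqrt{\left(\frac{1}{-7 + \frac{5}{2}} + 29\right)^{2} + 284} = \sqrt{\left(\frac{1}{- \frac{9}{2}} + 29\right)^{2} + 284} = \sqrt{\left(- \frac{2}{9} + 29\right)^{2} + 284} = \sqrt{\left(\frac{259}{9}\right)^{2} + 284} = \sqrt{\frac{67081}{81} + 284} = \sqrt{\frac{90085}{81}} = \frac{\sqrt{90085}}{9}$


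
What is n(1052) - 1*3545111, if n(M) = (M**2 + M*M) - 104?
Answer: -1331807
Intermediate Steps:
n(M) = -104 + 2*M**2 (n(M) = (M**2 + M**2) - 104 = 2*M**2 - 104 = -104 + 2*M**2)
n(1052) - 1*3545111 = (-104 + 2*1052**2) - 1*3545111 = (-104 + 2*1106704) - 3545111 = (-104 + 2213408) - 3545111 = 2213304 - 3545111 = -1331807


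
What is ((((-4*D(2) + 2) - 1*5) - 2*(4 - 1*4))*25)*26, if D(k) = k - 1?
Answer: -4550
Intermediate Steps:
D(k) = -1 + k
((((-4*D(2) + 2) - 1*5) - 2*(4 - 1*4))*25)*26 = ((((-4*(-1 + 2) + 2) - 1*5) - 2*(4 - 1*4))*25)*26 = ((((-4*1 + 2) - 5) - 2*(4 - 4))*25)*26 = ((((-4 + 2) - 5) - 2*0)*25)*26 = (((-2 - 5) + 0)*25)*26 = ((-7 + 0)*25)*26 = -7*25*26 = -175*26 = -4550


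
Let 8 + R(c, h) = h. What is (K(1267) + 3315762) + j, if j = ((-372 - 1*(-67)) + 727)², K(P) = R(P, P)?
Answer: 3495105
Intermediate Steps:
R(c, h) = -8 + h
K(P) = -8 + P
j = 178084 (j = ((-372 + 67) + 727)² = (-305 + 727)² = 422² = 178084)
(K(1267) + 3315762) + j = ((-8 + 1267) + 3315762) + 178084 = (1259 + 3315762) + 178084 = 3317021 + 178084 = 3495105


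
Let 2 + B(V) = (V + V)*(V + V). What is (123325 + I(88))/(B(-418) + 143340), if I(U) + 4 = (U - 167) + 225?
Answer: 123467/842234 ≈ 0.14659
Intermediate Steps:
B(V) = -2 + 4*V² (B(V) = -2 + (V + V)*(V + V) = -2 + (2*V)*(2*V) = -2 + 4*V²)
I(U) = 54 + U (I(U) = -4 + ((U - 167) + 225) = -4 + ((-167 + U) + 225) = -4 + (58 + U) = 54 + U)
(123325 + I(88))/(B(-418) + 143340) = (123325 + (54 + 88))/((-2 + 4*(-418)²) + 143340) = (123325 + 142)/((-2 + 4*174724) + 143340) = 123467/((-2 + 698896) + 143340) = 123467/(698894 + 143340) = 123467/842234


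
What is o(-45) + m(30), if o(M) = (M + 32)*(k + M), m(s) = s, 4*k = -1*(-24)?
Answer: 537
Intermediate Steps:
k = 6 (k = (-1*(-24))/4 = (¼)*24 = 6)
o(M) = (6 + M)*(32 + M) (o(M) = (M + 32)*(6 + M) = (32 + M)*(6 + M) = (6 + M)*(32 + M))
o(-45) + m(30) = (192 + (-45)² + 38*(-45)) + 30 = (192 + 2025 - 1710) + 30 = 507 + 30 = 537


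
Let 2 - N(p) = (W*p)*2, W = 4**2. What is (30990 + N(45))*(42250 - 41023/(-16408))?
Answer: 2560972710962/2051 ≈ 1.2486e+9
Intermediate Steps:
W = 16
N(p) = 2 - 32*p (N(p) = 2 - 16*p*2 = 2 - 32*p)
(30990 + N(45))*(42250 - 41023/(-16408)) = (30990 + (2 - 32*45))*(42250 - 41023/(-16408)) = (30990 + (2 - 1440))*(42250 - 41023*(-1/16408)) = (30990 - 1438)*(42250 + 41023/16408) = 29552*(693279023/16408) = 2560972710962/2051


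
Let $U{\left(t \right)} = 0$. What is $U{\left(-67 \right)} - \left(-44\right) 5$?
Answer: $220$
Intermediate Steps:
$U{\left(-67 \right)} - \left(-44\right) 5 = 0 - \left(-44\right) 5 = 0 - -220 = 0 + 220 = 220$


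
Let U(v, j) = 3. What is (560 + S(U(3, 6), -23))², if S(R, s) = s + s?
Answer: 264196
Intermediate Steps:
S(R, s) = 2*s
(560 + S(U(3, 6), -23))² = (560 + 2*(-23))² = (560 - 46)² = 514² = 264196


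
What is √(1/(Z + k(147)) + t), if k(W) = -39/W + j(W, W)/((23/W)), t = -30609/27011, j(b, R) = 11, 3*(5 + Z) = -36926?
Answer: 2*I*√2095969581312782786430/86010722135 ≈ 1.0646*I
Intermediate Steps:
Z = -36941/3 (Z = -5 + (⅓)*(-36926) = -5 - 36926/3 = -36941/3 ≈ -12314.)
t = -30609/27011 (t = -30609*1/27011 = -30609/27011 ≈ -1.1332)
k(W) = -39/W + 11*W/23 (k(W) = -39/W + 11/((23/W)) = -39/W + 11*(W/23) = -39/W + 11*W/23)
√(1/(Z + k(147)) + t) = √(1/(-36941/3 + (-39/147 + (11/23)*147)) - 30609/27011) = √(1/(-36941/3 + (-39*1/147 + 1617/23)) - 30609/27011) = √(1/(-36941/3 + (-13/49 + 1617/23)) - 30609/27011) = √(1/(-36941/3 + 78934/1127) - 30609/27011) = √(1/(-41395705/3381) - 30609/27011) = √(-3381/41395705 - 30609/27011) = √(-1267172458536/1118139387755) = 2*I*√2095969581312782786430/86010722135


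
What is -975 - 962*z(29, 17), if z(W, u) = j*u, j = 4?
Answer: -66391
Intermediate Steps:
z(W, u) = 4*u
-975 - 962*z(29, 17) = -975 - 3848*17 = -975 - 962*68 = -975 - 65416 = -66391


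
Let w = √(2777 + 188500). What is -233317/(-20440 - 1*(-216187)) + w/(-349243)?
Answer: -233317/195747 - 3*√21253/349243 ≈ -1.1932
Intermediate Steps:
w = 3*√21253 (w = √191277 = 3*√21253 ≈ 437.35)
-233317/(-20440 - 1*(-216187)) + w/(-349243) = -233317/(-20440 - 1*(-216187)) + (3*√21253)/(-349243) = -233317/(-20440 + 216187) + (3*√21253)*(-1/349243) = -233317/195747 - 3*√21253/349243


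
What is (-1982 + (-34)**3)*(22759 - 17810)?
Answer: -204324414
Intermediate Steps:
(-1982 + (-34)**3)*(22759 - 17810) = (-1982 - 39304)*4949 = -41286*4949 = -204324414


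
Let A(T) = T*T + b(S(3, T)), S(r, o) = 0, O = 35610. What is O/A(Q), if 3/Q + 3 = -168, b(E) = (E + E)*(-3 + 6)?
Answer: 115696890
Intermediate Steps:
b(E) = 6*E (b(E) = (2*E)*3 = 6*E)
Q = -1/57 (Q = 3/(-3 - 168) = 3/(-171) = 3*(-1/171) = -1/57 ≈ -0.017544)
A(T) = T**2 (A(T) = T*T + 6*0 = T**2 + 0 = T**2)
O/A(Q) = 35610/((-1/57)**2) = 35610/(1/3249) = 35610*3249 = 115696890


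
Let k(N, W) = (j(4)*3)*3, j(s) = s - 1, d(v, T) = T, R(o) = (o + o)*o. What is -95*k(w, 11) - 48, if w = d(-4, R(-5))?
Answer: -2613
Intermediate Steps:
R(o) = 2*o**2 (R(o) = (2*o)*o = 2*o**2)
w = 50 (w = 2*(-5)**2 = 2*25 = 50)
j(s) = -1 + s
k(N, W) = 27 (k(N, W) = ((-1 + 4)*3)*3 = (3*3)*3 = 9*3 = 27)
-95*k(w, 11) - 48 = -95*27 - 48 = -2565 - 48 = -2613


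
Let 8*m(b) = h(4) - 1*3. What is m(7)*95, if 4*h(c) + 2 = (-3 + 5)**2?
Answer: -475/16 ≈ -29.688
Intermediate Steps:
h(c) = 1/2 (h(c) = -1/2 + (-3 + 5)**2/4 = -1/2 + (1/4)*2**2 = -1/2 + (1/4)*4 = -1/2 + 1 = 1/2)
m(b) = -5/16 (m(b) = (1/2 - 1*3)/8 = (1/2 - 3)/8 = (1/8)*(-5/2) = -5/16)
m(7)*95 = -5/16*95 = -475/16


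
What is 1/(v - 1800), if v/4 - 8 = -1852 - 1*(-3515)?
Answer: 1/4884 ≈ 0.00020475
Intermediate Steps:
v = 6684 (v = 32 + 4*(-1852 - 1*(-3515)) = 32 + 4*(-1852 + 3515) = 32 + 4*1663 = 32 + 6652 = 6684)
1/(v - 1800) = 1/(6684 - 1800) = 1/4884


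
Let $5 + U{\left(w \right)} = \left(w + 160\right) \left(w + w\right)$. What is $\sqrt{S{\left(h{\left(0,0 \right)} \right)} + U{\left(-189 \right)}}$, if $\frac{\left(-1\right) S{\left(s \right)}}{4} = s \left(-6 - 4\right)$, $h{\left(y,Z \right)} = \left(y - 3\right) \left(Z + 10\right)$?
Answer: $\sqrt{9757} \approx 98.778$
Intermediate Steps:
$h{\left(y,Z \right)} = \left(-3 + y\right) \left(10 + Z\right)$
$S{\left(s \right)} = 40 s$ ($S{\left(s \right)} = - 4 s \left(-6 - 4\right) = - 4 s \left(-10\right) = - 4 \left(- 10 s\right) = 40 s$)
$U{\left(w \right)} = -5 + 2 w \left(160 + w\right)$ ($U{\left(w \right)} = -5 + \left(w + 160\right) \left(w + w\right) = -5 + \left(160 + w\right) 2 w = -5 + 2 w \left(160 + w\right)$)
$\sqrt{S{\left(h{\left(0,0 \right)} \right)} + U{\left(-189 \right)}} = \sqrt{40 \left(-30 - 0 + 10 \cdot 0 + 0 \cdot 0\right) + \left(-5 + 2 \left(-189\right)^{2} + 320 \left(-189\right)\right)} = \sqrt{40 \left(-30 + 0 + 0 + 0\right) - -10957} = \sqrt{40 \left(-30\right) - -10957} = \sqrt{-1200 + 10957} = \sqrt{9757}$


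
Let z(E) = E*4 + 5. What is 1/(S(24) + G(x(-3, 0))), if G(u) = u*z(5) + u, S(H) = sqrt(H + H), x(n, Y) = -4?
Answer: -13/1346 - sqrt(3)/2692 ≈ -0.010302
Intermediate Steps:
z(E) = 5 + 4*E (z(E) = 4*E + 5 = 5 + 4*E)
S(H) = sqrt(2)*sqrt(H) (S(H) = sqrt(2*H) = sqrt(2)*sqrt(H))
G(u) = 26*u (G(u) = u*(5 + 4*5) + u = u*(5 + 20) + u = u*25 + u = 25*u + u = 26*u)
1/(S(24) + G(x(-3, 0))) = 1/(sqrt(2)*sqrt(24) + 26*(-4)) = 1/(sqrt(2)*(2*sqrt(6)) - 104) = 1/(4*sqrt(3) - 104) = 1/(-104 + 4*sqrt(3))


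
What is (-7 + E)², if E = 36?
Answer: 841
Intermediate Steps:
(-7 + E)² = (-7 + 36)² = 29² = 841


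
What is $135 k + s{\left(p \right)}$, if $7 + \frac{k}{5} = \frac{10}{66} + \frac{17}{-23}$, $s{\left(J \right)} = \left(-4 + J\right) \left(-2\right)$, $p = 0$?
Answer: $- \frac{1293751}{253} \approx -5113.6$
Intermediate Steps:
$s{\left(J \right)} = 8 - 2 J$
$k = - \frac{28795}{759}$ ($k = -35 + 5 \left(\frac{10}{66} + \frac{17}{-23}\right) = -35 + 5 \left(10 \cdot \frac{1}{66} + 17 \left(- \frac{1}{23}\right)\right) = -35 + 5 \left(\frac{5}{33} - \frac{17}{23}\right) = -35 + 5 \left(- \frac{446}{759}\right) = -35 - \frac{2230}{759} = - \frac{28795}{759} \approx -37.938$)
$135 k + s{\left(p \right)} = 135 \left(- \frac{28795}{759}\right) + \left(8 - 0\right) = - \frac{1295775}{253} + \left(8 + 0\right) = - \frac{1295775}{253} + 8 = - \frac{1293751}{253}$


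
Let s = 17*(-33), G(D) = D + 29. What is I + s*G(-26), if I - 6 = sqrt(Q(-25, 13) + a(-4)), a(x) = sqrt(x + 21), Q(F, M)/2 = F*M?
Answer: -1677 + I*sqrt(650 - sqrt(17)) ≈ -1677.0 + 25.414*I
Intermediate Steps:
G(D) = 29 + D
s = -561
Q(F, M) = 2*F*M (Q(F, M) = 2*(F*M) = 2*F*M)
a(x) = sqrt(21 + x)
I = 6 + sqrt(-650 + sqrt(17)) (I = 6 + sqrt(2*(-25)*13 + sqrt(21 - 4)) = 6 + sqrt(-650 + sqrt(17)) ≈ 6.0 + 25.414*I)
I + s*G(-26) = (6 + sqrt(-650 + sqrt(17))) - 561*(29 - 26) = (6 + sqrt(-650 + sqrt(17))) - 561*3 = (6 + sqrt(-650 + sqrt(17))) - 1683 = -1677 + sqrt(-650 + sqrt(17))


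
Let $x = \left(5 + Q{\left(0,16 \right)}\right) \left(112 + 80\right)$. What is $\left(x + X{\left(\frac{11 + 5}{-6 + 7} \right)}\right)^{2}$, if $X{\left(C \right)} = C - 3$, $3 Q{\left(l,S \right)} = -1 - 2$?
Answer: $609961$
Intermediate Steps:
$Q{\left(l,S \right)} = -1$ ($Q{\left(l,S \right)} = \frac{-1 - 2}{3} = \frac{1}{3} \left(-3\right) = -1$)
$x = 768$ ($x = \left(5 - 1\right) \left(112 + 80\right) = 4 \cdot 192 = 768$)
$X{\left(C \right)} = -3 + C$ ($X{\left(C \right)} = C - 3 = -3 + C$)
$\left(x + X{\left(\frac{11 + 5}{-6 + 7} \right)}\right)^{2} = \left(768 - \left(3 - \frac{11 + 5}{-6 + 7}\right)\right)^{2} = \left(768 - \left(3 - \frac{16}{1}\right)\right)^{2} = \left(768 + \left(-3 + 16 \cdot 1\right)\right)^{2} = \left(768 + \left(-3 + 16\right)\right)^{2} = \left(768 + 13\right)^{2} = 781^{2} = 609961$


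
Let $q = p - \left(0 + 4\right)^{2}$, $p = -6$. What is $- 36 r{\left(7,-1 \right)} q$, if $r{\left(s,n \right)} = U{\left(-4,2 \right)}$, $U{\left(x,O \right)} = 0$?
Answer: $0$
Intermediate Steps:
$r{\left(s,n \right)} = 0$
$q = -22$ ($q = -6 - \left(0 + 4\right)^{2} = -6 - 4^{2} = -6 - 16 = -22$)
$- 36 r{\left(7,-1 \right)} q = \left(-36\right) 0 \left(-22\right) = 0 \left(-22\right) = 0$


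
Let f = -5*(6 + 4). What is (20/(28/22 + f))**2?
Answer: 3025/17956 ≈ 0.16847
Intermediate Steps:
f = -50 (f = -5*10 = -50)
(20/(28/22 + f))**2 = (20/(28/22 - 50))**2 = (20/(28*(1/22) - 50))**2 = (20/(14/11 - 50))**2 = (20/(-536/11))**2 = (20*(-11/536))**2 = (-55/134)**2 = 3025/17956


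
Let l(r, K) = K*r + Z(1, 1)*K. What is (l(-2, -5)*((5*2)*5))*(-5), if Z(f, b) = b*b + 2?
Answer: 1250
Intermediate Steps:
Z(f, b) = 2 + b² (Z(f, b) = b² + 2 = 2 + b²)
l(r, K) = 3*K + K*r (l(r, K) = K*r + (2 + 1²)*K = K*r + (2 + 1)*K = K*r + 3*K = 3*K + K*r)
(l(-2, -5)*((5*2)*5))*(-5) = ((-5*(3 - 2))*((5*2)*5))*(-5) = ((-5*1)*(10*5))*(-5) = -5*50*(-5) = -250*(-5) = 1250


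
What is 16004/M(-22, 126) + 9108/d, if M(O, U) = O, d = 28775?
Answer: -230157362/316525 ≈ -727.14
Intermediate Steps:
16004/M(-22, 126) + 9108/d = 16004/(-22) + 9108/28775 = 16004*(-1/22) + 9108*(1/28775) = -8002/11 + 9108/28775 = -230157362/316525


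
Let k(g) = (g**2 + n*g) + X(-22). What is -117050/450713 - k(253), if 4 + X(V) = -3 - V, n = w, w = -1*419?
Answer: 18922166829/450713 ≈ 41983.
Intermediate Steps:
w = -419
n = -419
X(V) = -7 - V (X(V) = -4 + (-3 - V) = -7 - V)
k(g) = 15 + g**2 - 419*g (k(g) = (g**2 - 419*g) + (-7 - 1*(-22)) = (g**2 - 419*g) + (-7 + 22) = (g**2 - 419*g) + 15 = 15 + g**2 - 419*g)
-117050/450713 - k(253) = -117050/450713 - (15 + 253**2 - 419*253) = -117050*1/450713 - (15 + 64009 - 106007) = -117050/450713 - 1*(-41983) = -117050/450713 + 41983 = 18922166829/450713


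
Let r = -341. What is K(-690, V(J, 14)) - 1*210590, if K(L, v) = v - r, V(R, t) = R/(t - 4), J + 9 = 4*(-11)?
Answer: -2102543/10 ≈ -2.1025e+5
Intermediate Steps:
J = -53 (J = -9 + 4*(-11) = -9 - 44 = -53)
V(R, t) = R/(-4 + t)
K(L, v) = 341 + v (K(L, v) = v - 1*(-341) = v + 341 = 341 + v)
K(-690, V(J, 14)) - 1*210590 = (341 - 53/(-4 + 14)) - 1*210590 = (341 - 53/10) - 210590 = 3357/10 - 210590 = -2102543/10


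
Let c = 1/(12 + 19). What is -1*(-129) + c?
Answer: 4000/31 ≈ 129.03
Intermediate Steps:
c = 1/31 ≈ 0.032258
-1*(-129) + c = -1*(-129) + 1/31 = 129 + 1/31 = 4000/31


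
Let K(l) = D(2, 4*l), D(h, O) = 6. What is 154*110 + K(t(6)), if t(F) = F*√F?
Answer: 16946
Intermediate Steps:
t(F) = F^(3/2)
K(l) = 6
154*110 + K(t(6)) = 154*110 + 6 = 16940 + 6 = 16946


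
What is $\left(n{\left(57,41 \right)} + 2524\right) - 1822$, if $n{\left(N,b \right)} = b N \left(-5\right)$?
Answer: $-10983$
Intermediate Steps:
$n{\left(N,b \right)} = - 5 N b$ ($n{\left(N,b \right)} = N b \left(-5\right) = - 5 N b$)
$\left(n{\left(57,41 \right)} + 2524\right) - 1822 = \left(\left(-5\right) 57 \cdot 41 + 2524\right) - 1822 = \left(-11685 + 2524\right) - 1822 = -9161 - 1822 = -10983$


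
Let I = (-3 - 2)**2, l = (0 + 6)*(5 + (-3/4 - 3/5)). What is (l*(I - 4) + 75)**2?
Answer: 28611801/100 ≈ 2.8612e+5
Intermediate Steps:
l = 219/10 (l = 6*(5 + (-3*1/4 - 3*1/5)) = 6*(5 + (-3/4 - 3/5)) = 6*(5 - 27/20) = 6*(73/20) = 219/10 ≈ 21.900)
I = 25 (I = (-5)**2 = 25)
(l*(I - 4) + 75)**2 = (219*(25 - 4)/10 + 75)**2 = ((219/10)*21 + 75)**2 = (4599/10 + 75)**2 = (5349/10)**2 = 28611801/100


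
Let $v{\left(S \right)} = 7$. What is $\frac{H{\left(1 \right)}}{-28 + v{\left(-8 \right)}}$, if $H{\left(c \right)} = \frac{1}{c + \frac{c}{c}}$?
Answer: $- \frac{1}{42} \approx -0.02381$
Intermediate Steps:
$H{\left(c \right)} = \frac{1}{1 + c}$ ($H{\left(c \right)} = \frac{1}{c + 1} = \frac{1}{1 + c}$)
$\frac{H{\left(1 \right)}}{-28 + v{\left(-8 \right)}} = \frac{1}{\left(-28 + 7\right) \left(1 + 1\right)} = \frac{1}{\left(-21\right) 2} = \left(- \frac{1}{21}\right) \frac{1}{2} = - \frac{1}{42}$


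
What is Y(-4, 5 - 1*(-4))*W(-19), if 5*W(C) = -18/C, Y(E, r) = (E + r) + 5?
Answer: 36/19 ≈ 1.8947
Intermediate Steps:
Y(E, r) = 5 + E + r
W(C) = -18/(5*C) (W(C) = (-18/C)/5 = -18/(5*C))
Y(-4, 5 - 1*(-4))*W(-19) = (5 - 4 + (5 - 1*(-4)))*(-18/5/(-19)) = (5 - 4 + (5 + 4))*(-18/5*(-1/19)) = (5 - 4 + 9)*(18/95) = 10*(18/95) = 36/19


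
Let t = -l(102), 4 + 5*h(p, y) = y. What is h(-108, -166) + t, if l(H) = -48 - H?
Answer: 116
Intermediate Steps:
h(p, y) = -⅘ + y/5
t = 150 (t = -(-48 - 1*102) = -(-48 - 102) = -1*(-150) = 150)
h(-108, -166) + t = (-⅘ + (⅕)*(-166)) + 150 = (-⅘ - 166/5) + 150 = -34 + 150 = 116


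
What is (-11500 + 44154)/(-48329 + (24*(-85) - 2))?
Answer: -32654/50371 ≈ -0.64827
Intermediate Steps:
(-11500 + 44154)/(-48329 + (24*(-85) - 2)) = 32654/(-48329 + (-2040 - 2)) = 32654/(-48329 - 2042) = 32654/(-50371) = 32654*(-1/50371) = -32654/50371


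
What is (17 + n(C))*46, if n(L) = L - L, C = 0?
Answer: 782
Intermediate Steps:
n(L) = 0
(17 + n(C))*46 = (17 + 0)*46 = 17*46 = 782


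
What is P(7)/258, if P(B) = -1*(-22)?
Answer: 11/129 ≈ 0.085271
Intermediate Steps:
P(B) = 22
P(7)/258 = 22/258 = 22*(1/258) = 11/129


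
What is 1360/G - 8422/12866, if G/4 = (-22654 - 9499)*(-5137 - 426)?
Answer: -753207335109/1150652305187 ≈ -0.65459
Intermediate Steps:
G = 715468556 (G = 4*((-22654 - 9499)*(-5137 - 426)) = 4*(-32153*(-5563)) = 4*178867139 = 715468556)
1360/G - 8422/12866 = 1360/715468556 - 8422/12866 = 1360*(1/715468556) - 8422*1/12866 = 340/178867139 - 4211/6433 = -753207335109/1150652305187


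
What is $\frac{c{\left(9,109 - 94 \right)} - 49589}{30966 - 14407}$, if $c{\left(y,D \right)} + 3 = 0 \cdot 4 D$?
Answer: $- \frac{49592}{16559} \approx -2.9949$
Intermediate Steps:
$c{\left(y,D \right)} = -3$ ($c{\left(y,D \right)} = -3 + 0 \cdot 4 D = -3 + 0 D = -3 + 0 = -3$)
$\frac{c{\left(9,109 - 94 \right)} - 49589}{30966 - 14407} = \frac{-3 - 49589}{30966 - 14407} = - \frac{49592}{30966 - 14407} = - \frac{49592}{16559}$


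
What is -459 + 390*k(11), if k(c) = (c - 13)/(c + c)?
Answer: -5439/11 ≈ -494.45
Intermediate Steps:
k(c) = (-13 + c)/(2*c) (k(c) = (-13 + c)/((2*c)) = (-13 + c)*(1/(2*c)) = (-13 + c)/(2*c))
-459 + 390*k(11) = -459 + 390*((½)*(-13 + 11)/11) = -459 + 390*((½)*(1/11)*(-2)) = -459 + 390*(-1/11) = -459 - 390/11 = -5439/11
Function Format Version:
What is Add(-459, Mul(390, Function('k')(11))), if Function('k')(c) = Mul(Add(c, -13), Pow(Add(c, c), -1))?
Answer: Rational(-5439, 11) ≈ -494.45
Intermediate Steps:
Function('k')(c) = Mul(Rational(1, 2), Pow(c, -1), Add(-13, c)) (Function('k')(c) = Mul(Add(-13, c), Pow(Mul(2, c), -1)) = Mul(Add(-13, c), Mul(Rational(1, 2), Pow(c, -1))) = Mul(Rational(1, 2), Pow(c, -1), Add(-13, c)))
Add(-459, Mul(390, Function('k')(11))) = Add(-459, Mul(390, Mul(Rational(1, 2), Pow(11, -1), Add(-13, 11)))) = Add(-459, Mul(390, Mul(Rational(1, 2), Rational(1, 11), -2))) = Add(-459, Mul(390, Rational(-1, 11))) = Add(-459, Rational(-390, 11)) = Rational(-5439, 11)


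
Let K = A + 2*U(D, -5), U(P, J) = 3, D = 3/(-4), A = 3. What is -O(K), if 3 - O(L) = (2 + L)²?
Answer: 118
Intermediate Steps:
D = -¾ (D = 3*(-¼) = -¾ ≈ -0.75000)
K = 9 (K = 3 + 2*3 = 3 + 6 = 9)
O(L) = 3 - (2 + L)²
-O(K) = -(3 - (2 + 9)²) = -(3 - 1*11²) = -(3 - 1*121) = -(3 - 121) = -1*(-118) = 118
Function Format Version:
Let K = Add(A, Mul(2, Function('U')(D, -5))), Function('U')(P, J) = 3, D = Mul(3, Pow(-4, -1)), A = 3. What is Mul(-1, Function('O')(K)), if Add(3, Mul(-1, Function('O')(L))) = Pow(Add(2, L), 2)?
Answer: 118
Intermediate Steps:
D = Rational(-3, 4) (D = Mul(3, Rational(-1, 4)) = Rational(-3, 4) ≈ -0.75000)
K = 9 (K = Add(3, Mul(2, 3)) = Add(3, 6) = 9)
Function('O')(L) = Add(3, Mul(-1, Pow(Add(2, L), 2)))
Mul(-1, Function('O')(K)) = Mul(-1, Add(3, Mul(-1, Pow(Add(2, 9), 2)))) = Mul(-1, Add(3, Mul(-1, Pow(11, 2)))) = Mul(-1, Add(3, Mul(-1, 121))) = Mul(-1, Add(3, -121)) = Mul(-1, -118) = 118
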